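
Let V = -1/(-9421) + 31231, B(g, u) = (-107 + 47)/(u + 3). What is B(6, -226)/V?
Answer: 141315/16403169299 ≈ 8.6151e-6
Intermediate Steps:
B(g, u) = -60/(3 + u)
V = 294227252/9421 (V = -1*(-1/9421) + 31231 = 1/9421 + 31231 = 294227252/9421 ≈ 31231.)
B(6, -226)/V = (-60/(3 - 226))/(294227252/9421) = -60/(-223)*(9421/294227252) = -60*(-1/223)*(9421/294227252) = (60/223)*(9421/294227252) = 141315/16403169299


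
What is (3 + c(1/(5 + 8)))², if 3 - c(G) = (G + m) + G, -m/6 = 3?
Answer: 96100/169 ≈ 568.64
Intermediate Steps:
m = -18 (m = -6*3 = -18)
c(G) = 21 - 2*G (c(G) = 3 - ((G - 18) + G) = 3 - ((-18 + G) + G) = 3 - (-18 + 2*G) = 3 + (18 - 2*G) = 21 - 2*G)
(3 + c(1/(5 + 8)))² = (3 + (21 - 2/(5 + 8)))² = (3 + (21 - 2/13))² = (3 + 271/13)² = (310/13)² = 96100/169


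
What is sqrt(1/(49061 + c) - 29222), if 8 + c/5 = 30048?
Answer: I*sqrt(1160257935348601)/199261 ≈ 170.94*I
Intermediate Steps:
c = 150200 (c = -40 + 5*30048 = -40 + 150240 = 150200)
sqrt(1/(49061 + c) - 29222) = sqrt(1/(49061 + 150200) - 29222) = sqrt(1/199261 - 29222) = sqrt(-5822804941/199261) = I*sqrt(1160257935348601)/199261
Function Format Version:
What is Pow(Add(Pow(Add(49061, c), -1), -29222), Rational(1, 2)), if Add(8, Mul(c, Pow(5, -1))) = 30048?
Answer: Mul(Rational(1, 199261), I, Pow(1160257935348601, Rational(1, 2))) ≈ Mul(170.94, I)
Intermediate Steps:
c = 150200 (c = Add(-40, Mul(5, 30048)) = Add(-40, 150240) = 150200)
Pow(Add(Pow(Add(49061, c), -1), -29222), Rational(1, 2)) = Pow(Add(Pow(Add(49061, 150200), -1), -29222), Rational(1, 2)) = Pow(Add(Pow(199261, -1), -29222), Rational(1, 2)) = Pow(Add(Rational(1, 199261), -29222), Rational(1, 2)) = Pow(Rational(-5822804941, 199261), Rational(1, 2)) = Mul(Rational(1, 199261), I, Pow(1160257935348601, Rational(1, 2)))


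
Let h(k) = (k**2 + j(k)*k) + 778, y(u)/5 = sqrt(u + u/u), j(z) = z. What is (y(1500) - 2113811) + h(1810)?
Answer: 4439167 + 5*sqrt(1501) ≈ 4.4394e+6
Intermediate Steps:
y(u) = 5*sqrt(1 + u) (y(u) = 5*sqrt(u + u/u) = 5*sqrt(u + 1) = 5*sqrt(1 + u))
h(k) = 778 + 2*k**2 (h(k) = (k**2 + k*k) + 778 = (k**2 + k**2) + 778 = 2*k**2 + 778 = 778 + 2*k**2)
(y(1500) - 2113811) + h(1810) = (5*sqrt(1 + 1500) - 2113811) + (778 + 2*1810**2) = (5*sqrt(1501) - 2113811) + (778 + 2*3276100) = (-2113811 + 5*sqrt(1501)) + (778 + 6552200) = (-2113811 + 5*sqrt(1501)) + 6552978 = 4439167 + 5*sqrt(1501)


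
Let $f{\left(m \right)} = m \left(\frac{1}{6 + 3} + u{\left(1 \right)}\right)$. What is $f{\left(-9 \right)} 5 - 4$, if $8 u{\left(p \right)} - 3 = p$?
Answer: $- \frac{63}{2} \approx -31.5$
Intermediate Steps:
$u{\left(p \right)} = \frac{3}{8} + \frac{p}{8}$
$f{\left(m \right)} = \frac{11 m}{18}$ ($f{\left(m \right)} = m \left(\frac{1}{6 + 3} + \left(\frac{3}{8} + \frac{1}{8} \cdot 1\right)\right) = m \left(\frac{1}{9} + \left(\frac{3}{8} + \frac{1}{8}\right)\right) = m \left(\frac{1}{9} + \frac{1}{2}\right) = m \frac{11}{18} = \frac{11 m}{18}$)
$f{\left(-9 \right)} 5 - 4 = \frac{11}{18} \left(-9\right) 5 - 4 = \left(- \frac{11}{2}\right) 5 - 4 = - \frac{55}{2} - 4 = - \frac{63}{2}$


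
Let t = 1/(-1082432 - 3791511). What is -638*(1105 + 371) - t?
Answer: -4589733635783/4873943 ≈ -9.4169e+5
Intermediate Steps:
t = -1/4873943 (t = 1/(-4873943) = -1/4873943 ≈ -2.0517e-7)
-638*(1105 + 371) - t = -638*(1105 + 371) - 1*(-1/4873943) = -638*1476 + 1/4873943 = -941688 + 1/4873943 = -4589733635783/4873943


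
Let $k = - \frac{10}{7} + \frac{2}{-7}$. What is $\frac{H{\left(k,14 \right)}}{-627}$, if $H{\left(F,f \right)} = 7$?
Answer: $- \frac{7}{627} \approx -0.011164$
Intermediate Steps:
$k = - \frac{12}{7}$ ($k = \left(-10\right) \frac{1}{7} + 2 \left(- \frac{1}{7}\right) = - \frac{10}{7} - \frac{2}{7} = - \frac{12}{7} \approx -1.7143$)
$\frac{H{\left(k,14 \right)}}{-627} = \frac{7}{-627} = 7 \left(- \frac{1}{627}\right) = - \frac{7}{627}$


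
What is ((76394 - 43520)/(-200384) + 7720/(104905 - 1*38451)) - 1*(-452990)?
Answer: 1508039601345081/3329079584 ≈ 4.5299e+5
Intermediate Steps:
((76394 - 43520)/(-200384) + 7720/(104905 - 1*38451)) - 1*(-452990) = (32874*(-1/200384) + 7720/(104905 - 38451)) + 452990 = (-16437/100192 + 7720/66454) + 452990 = (-16437/100192 + 7720*(1/66454)) + 452990 = (-16437/100192 + 3860/33227) + 452990 = -159411079/3329079584 + 452990 = 1508039601345081/3329079584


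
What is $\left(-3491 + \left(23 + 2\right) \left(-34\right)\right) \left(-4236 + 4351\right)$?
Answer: $-499215$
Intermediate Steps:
$\left(-3491 + \left(23 + 2\right) \left(-34\right)\right) \left(-4236 + 4351\right) = \left(-3491 + 25 \left(-34\right)\right) 115 = \left(-3491 - 850\right) 115 = \left(-4341\right) 115 = -499215$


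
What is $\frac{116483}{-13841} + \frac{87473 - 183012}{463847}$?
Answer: $- \frac{55352645400}{6420106327} \approx -8.6218$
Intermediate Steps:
$\frac{116483}{-13841} + \frac{87473 - 183012}{463847} = 116483 \left(- \frac{1}{13841}\right) + \left(87473 - 183012\right) \frac{1}{463847} = - \frac{116483}{13841} - \frac{95539}{463847} = - \frac{55352645400}{6420106327}$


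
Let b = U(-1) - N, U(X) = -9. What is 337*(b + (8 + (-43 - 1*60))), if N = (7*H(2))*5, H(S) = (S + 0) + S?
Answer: -82228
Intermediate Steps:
H(S) = 2*S (H(S) = S + S = 2*S)
N = 140 (N = (7*(2*2))*5 = (7*4)*5 = 28*5 = 140)
b = -149 (b = -9 - 1*140 = -9 - 140 = -149)
337*(b + (8 + (-43 - 1*60))) = 337*(-149 + (8 + (-43 - 1*60))) = 337*(-149 + (8 + (-43 - 60))) = 337*(-149 + (8 - 103)) = 337*(-149 - 95) = 337*(-244) = -82228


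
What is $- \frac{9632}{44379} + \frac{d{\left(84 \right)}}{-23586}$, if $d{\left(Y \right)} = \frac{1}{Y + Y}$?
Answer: $- \frac{4240704835}{19538831088} \approx -0.21704$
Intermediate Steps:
$d{\left(Y \right)} = \frac{1}{2 Y}$
$- \frac{9632}{44379} + \frac{d{\left(84 \right)}}{-23586} = - \frac{9632}{44379} + \frac{\frac{1}{2} \cdot \frac{1}{84}}{-23586} = \left(-9632\right) \frac{1}{44379} + \frac{1}{2} \cdot \frac{1}{84} \left(- \frac{1}{23586}\right) = - \frac{9632}{44379} + \frac{1}{168} \left(- \frac{1}{23586}\right) = - \frac{9632}{44379} - \frac{1}{3962448} = - \frac{4240704835}{19538831088}$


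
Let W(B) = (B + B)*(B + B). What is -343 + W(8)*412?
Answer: 105129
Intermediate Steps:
W(B) = 4*B**2 (W(B) = (2*B)*(2*B) = 4*B**2)
-343 + W(8)*412 = -343 + (4*8**2)*412 = -343 + (4*64)*412 = -343 + 256*412 = -343 + 105472 = 105129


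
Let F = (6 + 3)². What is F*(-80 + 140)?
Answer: 4860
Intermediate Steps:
F = 81 (F = 9² = 81)
F*(-80 + 140) = 81*(-80 + 140) = 81*60 = 4860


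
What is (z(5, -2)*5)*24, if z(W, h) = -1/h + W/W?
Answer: 180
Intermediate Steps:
z(W, h) = 1 - 1/h (z(W, h) = -1/h + 1 = 1 - 1/h)
(z(5, -2)*5)*24 = (((-1 - 2)/(-2))*5)*24 = (-½*(-3)*5)*24 = ((3/2)*5)*24 = (15/2)*24 = 180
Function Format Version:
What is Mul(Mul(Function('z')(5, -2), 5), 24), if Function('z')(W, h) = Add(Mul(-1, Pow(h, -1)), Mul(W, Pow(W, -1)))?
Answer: 180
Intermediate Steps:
Function('z')(W, h) = Add(1, Mul(-1, Pow(h, -1))) (Function('z')(W, h) = Add(Mul(-1, Pow(h, -1)), 1) = Add(1, Mul(-1, Pow(h, -1))))
Mul(Mul(Function('z')(5, -2), 5), 24) = Mul(Mul(Mul(Pow(-2, -1), Add(-1, -2)), 5), 24) = Mul(Mul(Mul(Rational(-1, 2), -3), 5), 24) = Mul(Mul(Rational(3, 2), 5), 24) = Mul(Rational(15, 2), 24) = 180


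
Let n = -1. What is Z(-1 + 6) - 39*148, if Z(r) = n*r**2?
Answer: -5797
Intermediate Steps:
Z(r) = -r**2
Z(-1 + 6) - 39*148 = -(-1 + 6)**2 - 39*148 = -1*5**2 - 5772 = -1*25 - 5772 = -25 - 5772 = -5797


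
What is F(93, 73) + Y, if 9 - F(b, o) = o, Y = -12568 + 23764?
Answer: 11132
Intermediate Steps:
Y = 11196
F(b, o) = 9 - o
F(93, 73) + Y = (9 - 1*73) + 11196 = (9 - 73) + 11196 = -64 + 11196 = 11132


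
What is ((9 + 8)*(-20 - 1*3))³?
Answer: -59776471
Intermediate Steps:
((9 + 8)*(-20 - 1*3))³ = (17*(-20 - 3))³ = (17*(-23))³ = (-391)³ = -59776471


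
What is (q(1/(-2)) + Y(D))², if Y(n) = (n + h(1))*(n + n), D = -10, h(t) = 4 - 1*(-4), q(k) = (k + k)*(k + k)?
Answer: 1681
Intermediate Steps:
q(k) = 4*k² (q(k) = (2*k)*(2*k) = 4*k²)
h(t) = 8 (h(t) = 4 + 4 = 8)
Y(n) = 2*n*(8 + n) (Y(n) = (n + 8)*(n + n) = (8 + n)*(2*n) = 2*n*(8 + n))
(q(1/(-2)) + Y(D))² = (4*(1/(-2))² + 2*(-10)*(8 - 10))² = (4*(-½)² + 2*(-10)*(-2))² = (4*(¼) + 40)² = (1 + 40)² = 41² = 1681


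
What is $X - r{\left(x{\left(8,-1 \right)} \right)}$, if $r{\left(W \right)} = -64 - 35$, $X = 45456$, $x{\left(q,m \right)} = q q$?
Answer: $45555$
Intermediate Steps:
$x{\left(q,m \right)} = q^{2}$
$r{\left(W \right)} = -99$ ($r{\left(W \right)} = -64 - 35 = -99$)
$X - r{\left(x{\left(8,-1 \right)} \right)} = 45456 - -99 = 45456 + 99 = 45555$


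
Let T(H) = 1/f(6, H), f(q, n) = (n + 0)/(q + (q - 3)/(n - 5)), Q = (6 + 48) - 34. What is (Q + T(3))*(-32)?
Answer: -688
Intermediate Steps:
Q = 20 (Q = 54 - 34 = 20)
f(q, n) = n/(q + (-3 + q)/(-5 + n))
T(H) = (-27 + 6*H)/(H*(-5 + H)) (T(H) = 1/(H*(-5 + H)/(-3 - 4*6 + H*6)) = 1/(H*(-5 + H)/(-3 - 24 + 6*H)) = 1/(H*(-5 + H)/(-27 + 6*H)) = (-27 + 6*H)/(H*(-5 + H)))
(Q + T(3))*(-32) = (20 + 3*(-9 + 2*3)/(3*(-5 + 3)))*(-32) = (20 + 3*(1/3)*(-9 + 6)/(-2))*(-32) = (20 + 3*(1/3)*(-1/2)*(-3))*(-32) = (20 + 3/2)*(-32) = (43/2)*(-32) = -688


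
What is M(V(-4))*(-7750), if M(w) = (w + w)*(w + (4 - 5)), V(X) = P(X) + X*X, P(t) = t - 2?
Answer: -1395000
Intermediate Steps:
P(t) = -2 + t
V(X) = -2 + X + X² (V(X) = (-2 + X) + X*X = (-2 + X) + X² = -2 + X + X²)
M(w) = 2*w*(-1 + w) (M(w) = (2*w)*(w - 1) = (2*w)*(-1 + w) = 2*w*(-1 + w))
M(V(-4))*(-7750) = (2*(-2 - 4 + (-4)²)*(-1 + (-2 - 4 + (-4)²)))*(-7750) = (2*(-2 - 4 + 16)*(-1 + (-2 - 4 + 16)))*(-7750) = (2*10*(-1 + 10))*(-7750) = (2*10*9)*(-7750) = 180*(-7750) = -1395000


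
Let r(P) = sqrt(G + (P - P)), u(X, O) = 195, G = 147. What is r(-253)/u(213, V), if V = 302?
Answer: 7*sqrt(3)/195 ≈ 0.062176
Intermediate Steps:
r(P) = 7*sqrt(3) (r(P) = sqrt(147 + (P - P)) = sqrt(147 + 0) = sqrt(147) = 7*sqrt(3))
r(-253)/u(213, V) = (7*sqrt(3))/195 = (7*sqrt(3))*(1/195) = 7*sqrt(3)/195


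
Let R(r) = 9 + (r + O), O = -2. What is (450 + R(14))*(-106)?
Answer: -49926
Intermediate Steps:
R(r) = 7 + r (R(r) = 9 + (r - 2) = 9 + (-2 + r) = 7 + r)
(450 + R(14))*(-106) = (450 + (7 + 14))*(-106) = (450 + 21)*(-106) = 471*(-106) = -49926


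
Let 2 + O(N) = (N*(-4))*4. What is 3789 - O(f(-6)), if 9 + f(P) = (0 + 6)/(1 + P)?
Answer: 18139/5 ≈ 3627.8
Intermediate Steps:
f(P) = -9 + 6/(1 + P) (f(P) = -9 + (0 + 6)/(1 + P) = -9 + 6/(1 + P))
O(N) = -2 - 16*N (O(N) = -2 + (N*(-4))*4 = -2 - 4*N*4 = -2 - 16*N)
3789 - O(f(-6)) = 3789 - (-2 - 48*(-1 - 3*(-6))/(1 - 6)) = 3789 - (-2 - 48*(-1 + 18)/(-5)) = 3789 - (-2 - 48*(-1)*17/5) = 3789 - (-2 - 16*(-51/5)) = 3789 - (-2 + 816/5) = 3789 - 1*806/5 = 3789 - 806/5 = 18139/5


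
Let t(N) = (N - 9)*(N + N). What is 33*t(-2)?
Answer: 1452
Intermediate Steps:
t(N) = 2*N*(-9 + N) (t(N) = (-9 + N)*(2*N) = 2*N*(-9 + N))
33*t(-2) = 33*(2*(-2)*(-9 - 2)) = 33*(2*(-2)*(-11)) = 33*44 = 1452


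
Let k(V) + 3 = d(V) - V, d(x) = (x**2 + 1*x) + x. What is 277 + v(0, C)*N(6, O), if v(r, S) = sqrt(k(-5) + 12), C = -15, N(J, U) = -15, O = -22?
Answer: 277 - 15*sqrt(29) ≈ 196.22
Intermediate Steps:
d(x) = x**2 + 2*x (d(x) = (x**2 + x) + x = (x + x**2) + x = x**2 + 2*x)
k(V) = -3 - V + V*(2 + V) (k(V) = -3 + (V*(2 + V) - V) = -3 + (-V + V*(2 + V)) = -3 - V + V*(2 + V))
v(r, S) = sqrt(29) (v(r, S) = sqrt((-3 - 5 + (-5)**2) + 12) = sqrt((-3 - 5 + 25) + 12) = sqrt(17 + 12) = sqrt(29))
277 + v(0, C)*N(6, O) = 277 + sqrt(29)*(-15) = 277 - 15*sqrt(29)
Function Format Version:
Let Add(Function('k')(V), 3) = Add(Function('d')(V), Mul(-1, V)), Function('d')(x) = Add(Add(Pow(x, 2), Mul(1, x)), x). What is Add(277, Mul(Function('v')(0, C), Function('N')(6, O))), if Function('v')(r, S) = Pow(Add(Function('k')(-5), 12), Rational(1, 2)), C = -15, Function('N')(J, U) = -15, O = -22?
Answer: Add(277, Mul(-15, Pow(29, Rational(1, 2)))) ≈ 196.22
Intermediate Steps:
Function('d')(x) = Add(Pow(x, 2), Mul(2, x)) (Function('d')(x) = Add(Add(Pow(x, 2), x), x) = Add(Add(x, Pow(x, 2)), x) = Add(Pow(x, 2), Mul(2, x)))
Function('k')(V) = Add(-3, Mul(-1, V), Mul(V, Add(2, V))) (Function('k')(V) = Add(-3, Add(Mul(V, Add(2, V)), Mul(-1, V))) = Add(-3, Add(Mul(-1, V), Mul(V, Add(2, V)))) = Add(-3, Mul(-1, V), Mul(V, Add(2, V))))
Function('v')(r, S) = Pow(29, Rational(1, 2)) (Function('v')(r, S) = Pow(Add(Add(-3, -5, Pow(-5, 2)), 12), Rational(1, 2)) = Pow(Add(Add(-3, -5, 25), 12), Rational(1, 2)) = Pow(Add(17, 12), Rational(1, 2)) = Pow(29, Rational(1, 2)))
Add(277, Mul(Function('v')(0, C), Function('N')(6, O))) = Add(277, Mul(Pow(29, Rational(1, 2)), -15)) = Add(277, Mul(-15, Pow(29, Rational(1, 2))))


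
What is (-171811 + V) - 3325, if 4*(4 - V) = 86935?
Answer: -787463/4 ≈ -1.9687e+5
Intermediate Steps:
V = -86919/4 (V = 4 - 1/4*86935 = 4 - 86935/4 = -86919/4 ≈ -21730.)
(-171811 + V) - 3325 = (-171811 - 86919/4) - 3325 = -774163/4 - 3325 = -787463/4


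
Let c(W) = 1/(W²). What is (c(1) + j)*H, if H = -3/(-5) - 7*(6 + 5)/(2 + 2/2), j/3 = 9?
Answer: -10528/15 ≈ -701.87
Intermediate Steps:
j = 27 (j = 3*9 = 27)
H = -376/15 (H = -3*(-⅕) - 7*11/(2 + 2*(½)) = ⅗ - 7*11/(2 + 1) = ⅗ - 7/(3*(1/11)) = ⅗ - 7/3/11 = ⅗ - 7*11/3 = ⅗ - 77/3 = -376/15 ≈ -25.067)
c(W) = W⁻²
(c(1) + j)*H = (1⁻² + 27)*(-376/15) = (1 + 27)*(-376/15) = 28*(-376/15) = -10528/15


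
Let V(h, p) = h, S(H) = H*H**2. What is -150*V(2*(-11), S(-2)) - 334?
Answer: 2966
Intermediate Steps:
S(H) = H**3
-150*V(2*(-11), S(-2)) - 334 = -300*(-11) - 334 = -150*(-22) - 334 = 3300 - 334 = 2966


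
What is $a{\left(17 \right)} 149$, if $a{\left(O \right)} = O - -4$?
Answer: $3129$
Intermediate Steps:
$a{\left(O \right)} = 4 + O$ ($a{\left(O \right)} = O + 4 = 4 + O$)
$a{\left(17 \right)} 149 = \left(4 + 17\right) 149 = 21 \cdot 149 = 3129$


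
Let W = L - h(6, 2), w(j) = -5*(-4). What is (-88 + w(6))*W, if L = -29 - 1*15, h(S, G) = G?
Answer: 3128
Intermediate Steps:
L = -44 (L = -29 - 15 = -44)
w(j) = 20
W = -46 (W = -44 - 1*2 = -44 - 2 = -46)
(-88 + w(6))*W = (-88 + 20)*(-46) = -68*(-46) = 3128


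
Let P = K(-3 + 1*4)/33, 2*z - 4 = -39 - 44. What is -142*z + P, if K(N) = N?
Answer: 185098/33 ≈ 5609.0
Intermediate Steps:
z = -79/2 (z = 2 + (-39 - 44)/2 = 2 + (½)*(-83) = 2 - 83/2 = -79/2 ≈ -39.500)
P = 1/33 (P = (-3 + 1*4)/33 = (-3 + 4)*(1/33) = 1*(1/33) = 1/33 ≈ 0.030303)
-142*z + P = -142*(-79/2) + 1/33 = 5609 + 1/33 = 185098/33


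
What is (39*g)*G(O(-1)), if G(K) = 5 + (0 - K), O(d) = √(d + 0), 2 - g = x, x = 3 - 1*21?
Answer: 3900 - 780*I ≈ 3900.0 - 780.0*I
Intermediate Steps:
x = -18 (x = 3 - 21 = -18)
g = 20 (g = 2 - 1*(-18) = 2 + 18 = 20)
O(d) = √d
G(K) = 5 - K
(39*g)*G(O(-1)) = (39*20)*(5 - √(-1)) = 780*(5 - I) = 3900 - 780*I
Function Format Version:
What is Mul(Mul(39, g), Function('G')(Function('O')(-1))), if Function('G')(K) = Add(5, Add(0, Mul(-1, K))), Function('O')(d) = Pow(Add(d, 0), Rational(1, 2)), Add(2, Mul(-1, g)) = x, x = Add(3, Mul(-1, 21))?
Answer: Add(3900, Mul(-780, I)) ≈ Add(3900.0, Mul(-780.00, I))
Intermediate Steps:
x = -18 (x = Add(3, -21) = -18)
g = 20 (g = Add(2, Mul(-1, -18)) = Add(2, 18) = 20)
Function('O')(d) = Pow(d, Rational(1, 2))
Function('G')(K) = Add(5, Mul(-1, K))
Mul(Mul(39, g), Function('G')(Function('O')(-1))) = Mul(Mul(39, 20), Add(5, Mul(-1, Pow(-1, Rational(1, 2))))) = Mul(780, Add(5, Mul(-1, I))) = Add(3900, Mul(-780, I))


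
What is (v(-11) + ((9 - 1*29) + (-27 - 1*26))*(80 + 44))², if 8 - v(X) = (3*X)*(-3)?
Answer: 83594449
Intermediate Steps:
v(X) = 8 + 9*X (v(X) = 8 - 3*X*(-3) = 8 - (-9)*X = 8 + 9*X)
(v(-11) + ((9 - 1*29) + (-27 - 1*26))*(80 + 44))² = ((8 + 9*(-11)) + ((9 - 1*29) + (-27 - 1*26))*(80 + 44))² = ((8 - 99) + ((9 - 29) + (-27 - 26))*124)² = (-91 + (-20 - 53)*124)² = (-91 - 73*124)² = (-91 - 9052)² = (-9143)² = 83594449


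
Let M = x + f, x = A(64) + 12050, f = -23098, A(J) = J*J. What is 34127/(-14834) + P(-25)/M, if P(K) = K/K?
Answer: -118632869/51562984 ≈ -2.3007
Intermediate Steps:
A(J) = J**2
P(K) = 1
x = 16146 (x = 64**2 + 12050 = 4096 + 12050 = 16146)
M = -6952 (M = 16146 - 23098 = -6952)
34127/(-14834) + P(-25)/M = 34127/(-14834) + 1/(-6952) = 34127*(-1/14834) + 1*(-1/6952) = -34127/14834 - 1/6952 = -118632869/51562984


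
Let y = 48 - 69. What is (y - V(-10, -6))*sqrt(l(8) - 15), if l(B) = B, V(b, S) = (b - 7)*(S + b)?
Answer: -293*I*sqrt(7) ≈ -775.21*I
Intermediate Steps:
V(b, S) = (-7 + b)*(S + b)
y = -21
(y - V(-10, -6))*sqrt(l(8) - 15) = (-21 - ((-10)**2 - 7*(-6) - 7*(-10) - 6*(-10)))*sqrt(8 - 15) = (-21 - (100 + 42 + 70 + 60))*sqrt(-7) = (-21 - 1*272)*(I*sqrt(7)) = (-21 - 272)*(I*sqrt(7)) = -293*I*sqrt(7)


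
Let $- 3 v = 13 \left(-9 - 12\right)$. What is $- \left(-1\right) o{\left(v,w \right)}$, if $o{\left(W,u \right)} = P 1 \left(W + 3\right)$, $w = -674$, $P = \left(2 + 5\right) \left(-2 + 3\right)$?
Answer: $658$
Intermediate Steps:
$P = 7$ ($P = 7 \cdot 1 = 7$)
$v = 91$ ($v = - \frac{13 \left(-9 - 12\right)}{3} = - \frac{13 \left(-21\right)}{3} = \left(- \frac{1}{3}\right) \left(-273\right) = 91$)
$o{\left(W,u \right)} = 21 + 7 W$ ($o{\left(W,u \right)} = 7 \cdot 1 \left(W + 3\right) = 7 \left(3 + W\right) = 21 + 7 W$)
$- \left(-1\right) o{\left(v,w \right)} = - \left(-1\right) \left(21 + 7 \cdot 91\right) = - \left(-1\right) \left(21 + 637\right) = - \left(-1\right) 658 = \left(-1\right) \left(-658\right) = 658$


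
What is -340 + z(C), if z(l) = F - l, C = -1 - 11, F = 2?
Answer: -326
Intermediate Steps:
C = -12
z(l) = 2 - l
-340 + z(C) = -340 + (2 - 1*(-12)) = -340 + (2 + 12) = -340 + 14 = -326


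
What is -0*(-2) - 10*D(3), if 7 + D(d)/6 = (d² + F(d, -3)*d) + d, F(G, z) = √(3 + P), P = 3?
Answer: -300 - 180*√6 ≈ -740.91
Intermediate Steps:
F(G, z) = √6 (F(G, z) = √(3 + 3) = √6)
D(d) = -42 + 6*d + 6*d² + 6*d*√6 (D(d) = -42 + 6*((d² + √6*d) + d) = -42 + 6*((d² + d*√6) + d) = -42 + 6*(d + d² + d*√6) = -42 + (6*d + 6*d² + 6*d*√6) = -42 + 6*d + 6*d² + 6*d*√6)
-0*(-2) - 10*D(3) = -0*(-2) - 10*(-42 + 6*3 + 6*3² + 6*3*√6) = -1*0 - 10*(-42 + 18 + 6*9 + 18*√6) = 0 - 10*(-42 + 18 + 54 + 18*√6) = 0 - 10*(30 + 18*√6) = 0 + (-300 - 180*√6) = -300 - 180*√6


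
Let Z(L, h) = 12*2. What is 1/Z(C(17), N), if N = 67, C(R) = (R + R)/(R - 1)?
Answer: 1/24 ≈ 0.041667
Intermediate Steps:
C(R) = 2*R/(-1 + R) (C(R) = (2*R)/(-1 + R) = 2*R/(-1 + R))
Z(L, h) = 24
1/Z(C(17), N) = 1/24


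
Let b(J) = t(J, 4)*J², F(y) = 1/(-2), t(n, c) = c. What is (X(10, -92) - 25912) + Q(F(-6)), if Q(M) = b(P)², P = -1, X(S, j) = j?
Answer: -25988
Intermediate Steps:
F(y) = -½
b(J) = 4*J²
Q(M) = 16 (Q(M) = (4*(-1)²)² = (4*1)² = 4² = 16)
(X(10, -92) - 25912) + Q(F(-6)) = (-92 - 25912) + 16 = -26004 + 16 = -25988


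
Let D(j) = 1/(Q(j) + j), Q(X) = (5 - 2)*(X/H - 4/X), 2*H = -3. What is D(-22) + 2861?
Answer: 709539/248 ≈ 2861.0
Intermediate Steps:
H = -3/2 (H = (½)*(-3) = -3/2 ≈ -1.5000)
Q(X) = -12/X - 2*X (Q(X) = (5 - 2)*(X/(-3/2) - 4/X) = 3*(X*(-⅔) - 4/X) = 3*(-2*X/3 - 4/X) = 3*(-4/X - 2*X/3) = -12/X - 2*X)
D(j) = 1/(-j - 12/j) (D(j) = 1/((-12/j - 2*j) + j) = 1/(-j - 12/j))
D(-22) + 2861 = -22/(-12 - 1*(-22)²) + 2861 = -22/(-12 - 1*484) + 2861 = -22/(-12 - 484) + 2861 = -22/(-496) + 2861 = -22*(-1/496) + 2861 = 11/248 + 2861 = 709539/248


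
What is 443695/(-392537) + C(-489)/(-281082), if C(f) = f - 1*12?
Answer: -41506005651/36778361678 ≈ -1.1285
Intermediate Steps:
C(f) = -12 + f (C(f) = f - 12 = -12 + f)
443695/(-392537) + C(-489)/(-281082) = 443695/(-392537) + (-12 - 489)/(-281082) = 443695*(-1/392537) - 501*(-1/281082) = -443695/392537 + 167/93694 = -41506005651/36778361678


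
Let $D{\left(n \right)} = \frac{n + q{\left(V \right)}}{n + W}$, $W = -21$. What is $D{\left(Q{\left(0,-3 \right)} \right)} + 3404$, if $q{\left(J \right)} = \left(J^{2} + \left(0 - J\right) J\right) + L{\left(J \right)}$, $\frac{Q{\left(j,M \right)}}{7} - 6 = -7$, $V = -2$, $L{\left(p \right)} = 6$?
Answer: $\frac{95313}{28} \approx 3404.0$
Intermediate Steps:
$Q{\left(j,M \right)} = -7$ ($Q{\left(j,M \right)} = 42 + 7 \left(-7\right) = 42 - 49 = -7$)
$q{\left(J \right)} = 6$ ($q{\left(J \right)} = \left(J^{2} + \left(0 - J\right) J\right) + 6 = \left(J^{2} + - J J\right) + 6 = \left(J^{2} - J^{2}\right) + 6 = 0 + 6 = 6$)
$D{\left(n \right)} = \frac{6 + n}{-21 + n}$ ($D{\left(n \right)} = \frac{n + 6}{n - 21} = \frac{6 + n}{-21 + n}$)
$D{\left(Q{\left(0,-3 \right)} \right)} + 3404 = \frac{6 - 7}{-21 - 7} + 3404 = \frac{1}{-28} \left(-1\right) + 3404 = \left(- \frac{1}{28}\right) \left(-1\right) + 3404 = \frac{1}{28} + 3404 = \frac{95313}{28}$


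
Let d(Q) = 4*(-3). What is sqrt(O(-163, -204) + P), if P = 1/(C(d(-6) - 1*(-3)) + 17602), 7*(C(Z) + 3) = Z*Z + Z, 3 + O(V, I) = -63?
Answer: I*sqrt(1002820311995)/123265 ≈ 8.124*I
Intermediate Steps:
O(V, I) = -66 (O(V, I) = -3 - 63 = -66)
d(Q) = -12
C(Z) = -3 + Z/7 + Z**2/7 (C(Z) = -3 + (Z*Z + Z)/7 = -3 + (Z**2 + Z)/7 = -3 + (Z + Z**2)/7 = -3 + (Z/7 + Z**2/7) = -3 + Z/7 + Z**2/7)
P = 7/123265 (P = 1/((-3 + (-12 - 1*(-3))/7 + (-12 - 1*(-3))**2/7) + 17602) = 1/((-3 + (-12 + 3)/7 + (-12 + 3)**2/7) + 17602) = 1/((-3 + (1/7)*(-9) + (1/7)*(-9)**2) + 17602) = 1/((-3 - 9/7 + (1/7)*81) + 17602) = 1/((-3 - 9/7 + 81/7) + 17602) = 1/(51/7 + 17602) = 1/(123265/7) = 7/123265 ≈ 5.6788e-5)
sqrt(O(-163, -204) + P) = sqrt(-66 + 7/123265) = sqrt(-8135483/123265) = I*sqrt(1002820311995)/123265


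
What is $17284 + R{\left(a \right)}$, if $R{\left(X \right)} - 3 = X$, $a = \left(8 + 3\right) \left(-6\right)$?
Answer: $17221$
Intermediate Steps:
$a = -66$ ($a = 11 \left(-6\right) = -66$)
$R{\left(X \right)} = 3 + X$
$17284 + R{\left(a \right)} = 17284 + \left(3 - 66\right) = 17284 - 63 = 17221$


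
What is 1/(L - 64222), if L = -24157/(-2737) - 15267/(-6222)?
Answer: -47702/3062979775 ≈ -1.5574e-5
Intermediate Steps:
L = 538069/47702 (L = -24157*(-1/2737) - 15267*(-1/6222) = 203/23 + 5089/2074 = 538069/47702 ≈ 11.280)
1/(L - 64222) = 1/(538069/47702 - 64222) = 1/(-3062979775/47702) = -47702/3062979775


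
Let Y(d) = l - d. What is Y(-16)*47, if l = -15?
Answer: 47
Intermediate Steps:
Y(d) = -15 - d
Y(-16)*47 = (-15 - 1*(-16))*47 = (-15 + 16)*47 = 1*47 = 47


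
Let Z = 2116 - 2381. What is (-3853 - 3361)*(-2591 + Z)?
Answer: 20603184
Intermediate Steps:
Z = -265
(-3853 - 3361)*(-2591 + Z) = (-3853 - 3361)*(-2591 - 265) = -7214*(-2856) = 20603184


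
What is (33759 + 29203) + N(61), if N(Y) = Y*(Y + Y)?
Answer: 70404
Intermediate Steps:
N(Y) = 2*Y**2 (N(Y) = Y*(2*Y) = 2*Y**2)
(33759 + 29203) + N(61) = (33759 + 29203) + 2*61**2 = 62962 + 2*3721 = 62962 + 7442 = 70404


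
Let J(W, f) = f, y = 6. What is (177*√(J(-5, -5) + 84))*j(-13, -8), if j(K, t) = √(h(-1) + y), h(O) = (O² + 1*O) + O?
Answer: 177*√395 ≈ 3517.8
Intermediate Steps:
h(O) = O² + 2*O (h(O) = (O² + O) + O = (O + O²) + O = O² + 2*O)
j(K, t) = √5 (j(K, t) = √(-(2 - 1) + 6) = √(-1*1 + 6) = √(-1 + 6) = √5)
(177*√(J(-5, -5) + 84))*j(-13, -8) = (177*√(-5 + 84))*√5 = (177*√79)*√5 = 177*√395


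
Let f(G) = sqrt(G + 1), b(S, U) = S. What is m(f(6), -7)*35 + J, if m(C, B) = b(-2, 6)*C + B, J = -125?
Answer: -370 - 70*sqrt(7) ≈ -555.20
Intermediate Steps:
f(G) = sqrt(1 + G)
m(C, B) = B - 2*C (m(C, B) = -2*C + B = B - 2*C)
m(f(6), -7)*35 + J = (-7 - 2*sqrt(1 + 6))*35 - 125 = (-7 - 2*sqrt(7))*35 - 125 = (-245 - 70*sqrt(7)) - 125 = -370 - 70*sqrt(7)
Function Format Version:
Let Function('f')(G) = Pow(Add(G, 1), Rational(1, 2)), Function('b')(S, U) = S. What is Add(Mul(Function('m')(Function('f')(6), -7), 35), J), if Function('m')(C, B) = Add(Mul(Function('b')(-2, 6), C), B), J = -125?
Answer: Add(-370, Mul(-70, Pow(7, Rational(1, 2)))) ≈ -555.20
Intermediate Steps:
Function('f')(G) = Pow(Add(1, G), Rational(1, 2))
Function('m')(C, B) = Add(B, Mul(-2, C)) (Function('m')(C, B) = Add(Mul(-2, C), B) = Add(B, Mul(-2, C)))
Add(Mul(Function('m')(Function('f')(6), -7), 35), J) = Add(Mul(Add(-7, Mul(-2, Pow(Add(1, 6), Rational(1, 2)))), 35), -125) = Add(Mul(Add(-7, Mul(-2, Pow(7, Rational(1, 2)))), 35), -125) = Add(Add(-245, Mul(-70, Pow(7, Rational(1, 2)))), -125) = Add(-370, Mul(-70, Pow(7, Rational(1, 2))))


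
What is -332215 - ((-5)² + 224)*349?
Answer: -419116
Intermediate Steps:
-332215 - ((-5)² + 224)*349 = -332215 - (25 + 224)*349 = -332215 - 249*349 = -332215 - 1*86901 = -332215 - 86901 = -419116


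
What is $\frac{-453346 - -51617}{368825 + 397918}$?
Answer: $- \frac{401729}{766743} \approx -0.52394$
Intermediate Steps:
$\frac{-453346 - -51617}{368825 + 397918} = \frac{-453346 + \left(-28926 + 80543\right)}{766743} = \left(-453346 + 51617\right) \frac{1}{766743} = \left(-401729\right) \frac{1}{766743} = - \frac{401729}{766743}$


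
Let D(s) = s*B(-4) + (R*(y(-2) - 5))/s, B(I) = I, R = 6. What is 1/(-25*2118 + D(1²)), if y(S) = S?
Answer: -1/52996 ≈ -1.8869e-5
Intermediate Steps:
D(s) = -42/s - 4*s (D(s) = s*(-4) + (6*(-2 - 5))/s = -4*s + (6*(-7))/s = -4*s - 42/s = -42/s - 4*s)
1/(-25*2118 + D(1²)) = 1/(-25*2118 + (-42/(1²) - 4*1²)) = 1/(-52950 + (-42/1 - 4*1)) = 1/(-52950 + (-42*1 - 4)) = 1/(-52950 + (-42 - 4)) = 1/(-52950 - 46) = 1/(-52996) = -1/52996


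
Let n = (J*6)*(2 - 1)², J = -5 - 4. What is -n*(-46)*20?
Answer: -49680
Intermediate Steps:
J = -9
n = -54 (n = (-9*6)*(2 - 1)² = -54*1² = -54*1 = -54)
-n*(-46)*20 = -(-54*(-46))*20 = -2484*20 = -1*49680 = -49680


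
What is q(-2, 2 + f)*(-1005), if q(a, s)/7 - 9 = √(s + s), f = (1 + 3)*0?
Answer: -77385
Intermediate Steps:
f = 0 (f = 4*0 = 0)
q(a, s) = 63 + 7*√2*√s (q(a, s) = 63 + 7*√(s + s) = 63 + 7*√(2*s) = 63 + 7*(√2*√s) = 63 + 7*√2*√s)
q(-2, 2 + f)*(-1005) = (63 + 7*√2*√(2 + 0))*(-1005) = (63 + 7*√2*√2)*(-1005) = (63 + 14)*(-1005) = 77*(-1005) = -77385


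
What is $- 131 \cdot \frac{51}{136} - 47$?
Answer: $- \frac{769}{8} \approx -96.125$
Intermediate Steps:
$- 131 \cdot \frac{51}{136} - 47 = - 131 \cdot 51 \cdot \frac{1}{136} - 47 = \left(-131\right) \frac{3}{8} - 47 = - \frac{393}{8} - 47 = - \frac{769}{8}$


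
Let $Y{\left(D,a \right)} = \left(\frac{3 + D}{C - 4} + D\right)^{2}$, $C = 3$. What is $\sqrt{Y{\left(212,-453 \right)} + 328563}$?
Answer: $6 \sqrt{9127} \approx 573.21$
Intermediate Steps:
$Y{\left(D,a \right)} = 9$ ($Y{\left(D,a \right)} = \left(\frac{3 + D}{3 - 4} + D\right)^{2} = \left(\frac{3 + D}{-1} + D\right)^{2} = \left(\left(3 + D\right) \left(-1\right) + D\right)^{2} = \left(\left(-3 - D\right) + D\right)^{2} = \left(-3\right)^{2} = 9$)
$\sqrt{Y{\left(212,-453 \right)} + 328563} = \sqrt{9 + 328563} = \sqrt{328572} = 6 \sqrt{9127}$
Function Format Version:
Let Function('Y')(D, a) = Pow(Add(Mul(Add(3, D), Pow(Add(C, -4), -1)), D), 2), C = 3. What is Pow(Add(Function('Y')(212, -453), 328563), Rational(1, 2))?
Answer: Mul(6, Pow(9127, Rational(1, 2))) ≈ 573.21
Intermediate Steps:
Function('Y')(D, a) = 9 (Function('Y')(D, a) = Pow(Add(Mul(Add(3, D), Pow(Add(3, -4), -1)), D), 2) = Pow(Add(Mul(Add(3, D), Pow(-1, -1)), D), 2) = Pow(Add(Mul(Add(3, D), -1), D), 2) = Pow(Add(Add(-3, Mul(-1, D)), D), 2) = Pow(-3, 2) = 9)
Pow(Add(Function('Y')(212, -453), 328563), Rational(1, 2)) = Pow(Add(9, 328563), Rational(1, 2)) = Pow(328572, Rational(1, 2)) = Mul(6, Pow(9127, Rational(1, 2)))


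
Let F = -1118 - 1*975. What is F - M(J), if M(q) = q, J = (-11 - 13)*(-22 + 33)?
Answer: -1829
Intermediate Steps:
J = -264 (J = -24*11 = -264)
F = -2093 (F = -1118 - 975 = -2093)
F - M(J) = -2093 - 1*(-264) = -2093 + 264 = -1829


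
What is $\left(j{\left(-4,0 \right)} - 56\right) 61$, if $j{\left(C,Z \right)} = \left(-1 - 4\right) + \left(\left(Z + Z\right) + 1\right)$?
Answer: $-3660$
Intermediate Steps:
$j{\left(C,Z \right)} = -4 + 2 Z$ ($j{\left(C,Z \right)} = -5 + \left(2 Z + 1\right) = -5 + \left(1 + 2 Z\right) = -4 + 2 Z$)
$\left(j{\left(-4,0 \right)} - 56\right) 61 = \left(\left(-4 + 2 \cdot 0\right) - 56\right) 61 = \left(\left(-4 + 0\right) - 56\right) 61 = \left(-4 - 56\right) 61 = \left(-60\right) 61 = -3660$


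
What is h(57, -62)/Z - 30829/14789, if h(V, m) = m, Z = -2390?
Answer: -36382196/17672855 ≈ -2.0586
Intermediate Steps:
h(57, -62)/Z - 30829/14789 = -62/(-2390) - 30829/14789 = -62*(-1/2390) - 30829*1/14789 = 31/1195 - 30829/14789 = -36382196/17672855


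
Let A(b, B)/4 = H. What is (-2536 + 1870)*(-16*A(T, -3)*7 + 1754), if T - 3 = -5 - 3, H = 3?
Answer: -273060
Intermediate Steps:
T = -5 (T = 3 + (-5 - 3) = 3 - 8 = -5)
A(b, B) = 12 (A(b, B) = 4*3 = 12)
(-2536 + 1870)*(-16*A(T, -3)*7 + 1754) = (-2536 + 1870)*(-16*12*7 + 1754) = -666*(-192*7 + 1754) = -666*(-1344 + 1754) = -666*410 = -273060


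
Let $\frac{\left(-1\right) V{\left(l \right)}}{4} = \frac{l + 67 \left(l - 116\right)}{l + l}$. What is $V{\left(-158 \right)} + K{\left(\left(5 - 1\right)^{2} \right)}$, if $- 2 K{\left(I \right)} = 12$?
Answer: $- \frac{18990}{79} \approx -240.38$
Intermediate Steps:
$V{\left(l \right)} = - \frac{2 \left(-7772 + 68 l\right)}{l}$ ($V{\left(l \right)} = - 4 \frac{l + 67 \left(l - 116\right)}{l + l} = - 4 \frac{l + 67 \left(-116 + l\right)}{2 l} = - 4 \left(l + \left(-7772 + 67 l\right)\right) \frac{1}{2 l} = - 4 \left(-7772 + 68 l\right) \frac{1}{2 l} = - 4 \frac{-7772 + 68 l}{2 l} = - \frac{2 \left(-7772 + 68 l\right)}{l}$)
$K{\left(I \right)} = -6$ ($K{\left(I \right)} = \left(- \frac{1}{2}\right) 12 = -6$)
$V{\left(-158 \right)} + K{\left(\left(5 - 1\right)^{2} \right)} = \left(-136 + \frac{15544}{-158}\right) - 6 = \left(-136 + 15544 \left(- \frac{1}{158}\right)\right) - 6 = \left(-136 - \frac{7772}{79}\right) - 6 = - \frac{18516}{79} - 6 = - \frac{18990}{79}$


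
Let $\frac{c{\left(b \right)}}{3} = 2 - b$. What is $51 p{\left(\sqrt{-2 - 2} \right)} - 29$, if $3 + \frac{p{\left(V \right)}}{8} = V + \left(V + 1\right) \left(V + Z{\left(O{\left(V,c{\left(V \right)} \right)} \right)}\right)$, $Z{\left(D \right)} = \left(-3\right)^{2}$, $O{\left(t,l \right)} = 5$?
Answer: $787 + 8976 i \approx 787.0 + 8976.0 i$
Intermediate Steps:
$c{\left(b \right)} = 6 - 3 b$ ($c{\left(b \right)} = 3 \left(2 - b\right) = 6 - 3 b$)
$Z{\left(D \right)} = 9$
$p{\left(V \right)} = -24 + 8 V + 8 \left(1 + V\right) \left(9 + V\right)$ ($p{\left(V \right)} = -24 + 8 \left(V + \left(V + 1\right) \left(V + 9\right)\right) = -24 + 8 \left(V + \left(1 + V\right) \left(9 + V\right)\right) = -24 + \left(8 V + 8 \left(1 + V\right) \left(9 + V\right)\right) = -24 + 8 V + 8 \left(1 + V\right) \left(9 + V\right)$)
$51 p{\left(\sqrt{-2 - 2} \right)} - 29 = 51 \left(48 + 8 \left(\sqrt{-2 - 2}\right)^{2} + 88 \sqrt{-2 - 2}\right) - 29 = 51 \left(48 + 8 \left(\sqrt{-4}\right)^{2} + 88 \sqrt{-4}\right) - 29 = 51 \left(48 + 8 \left(2 i\right)^{2} + 88 \cdot 2 i\right) - 29 = 51 \left(48 + 8 \left(-4\right) + 176 i\right) - 29 = 51 \left(48 - 32 + 176 i\right) - 29 = 51 \left(16 + 176 i\right) - 29 = \left(816 + 8976 i\right) - 29 = 787 + 8976 i$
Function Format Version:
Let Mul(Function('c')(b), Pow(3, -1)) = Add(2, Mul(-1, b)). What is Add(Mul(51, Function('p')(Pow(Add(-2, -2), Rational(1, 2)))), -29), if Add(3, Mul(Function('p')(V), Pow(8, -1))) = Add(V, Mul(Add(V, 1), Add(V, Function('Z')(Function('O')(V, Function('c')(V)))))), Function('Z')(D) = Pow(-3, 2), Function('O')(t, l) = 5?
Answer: Add(787, Mul(8976, I)) ≈ Add(787.00, Mul(8976.0, I))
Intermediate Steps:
Function('c')(b) = Add(6, Mul(-3, b)) (Function('c')(b) = Mul(3, Add(2, Mul(-1, b))) = Add(6, Mul(-3, b)))
Function('Z')(D) = 9
Function('p')(V) = Add(-24, Mul(8, V), Mul(8, Add(1, V), Add(9, V))) (Function('p')(V) = Add(-24, Mul(8, Add(V, Mul(Add(V, 1), Add(V, 9))))) = Add(-24, Mul(8, Add(V, Mul(Add(1, V), Add(9, V))))) = Add(-24, Add(Mul(8, V), Mul(8, Add(1, V), Add(9, V)))) = Add(-24, Mul(8, V), Mul(8, Add(1, V), Add(9, V))))
Add(Mul(51, Function('p')(Pow(Add(-2, -2), Rational(1, 2)))), -29) = Add(Mul(51, Add(48, Mul(8, Pow(Pow(Add(-2, -2), Rational(1, 2)), 2)), Mul(88, Pow(Add(-2, -2), Rational(1, 2))))), -29) = Add(Mul(51, Add(48, Mul(8, Pow(Pow(-4, Rational(1, 2)), 2)), Mul(88, Pow(-4, Rational(1, 2))))), -29) = Add(Mul(51, Add(48, Mul(8, Pow(Mul(2, I), 2)), Mul(88, Mul(2, I)))), -29) = Add(Mul(51, Add(48, Mul(8, -4), Mul(176, I))), -29) = Add(Mul(51, Add(48, -32, Mul(176, I))), -29) = Add(Mul(51, Add(16, Mul(176, I))), -29) = Add(Add(816, Mul(8976, I)), -29) = Add(787, Mul(8976, I))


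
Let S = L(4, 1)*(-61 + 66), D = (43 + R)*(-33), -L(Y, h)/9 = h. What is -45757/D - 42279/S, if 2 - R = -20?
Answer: 2061056/2145 ≈ 960.87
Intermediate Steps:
R = 22 (R = 2 - 1*(-20) = 2 + 20 = 22)
L(Y, h) = -9*h
D = -2145 (D = (43 + 22)*(-33) = 65*(-33) = -2145)
S = -45 (S = (-9*1)*(-61 + 66) = -9*5 = -45)
-45757/D - 42279/S = -45757/(-2145) - 42279/(-45) = -45757*(-1/2145) - 42279*(-1/45) = 45757/2145 + 14093/15 = 2061056/2145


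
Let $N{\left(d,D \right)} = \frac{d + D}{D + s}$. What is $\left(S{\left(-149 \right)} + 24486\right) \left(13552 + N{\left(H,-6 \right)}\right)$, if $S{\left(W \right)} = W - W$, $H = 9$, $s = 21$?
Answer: $\frac{1659195846}{5} \approx 3.3184 \cdot 10^{8}$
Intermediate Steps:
$N{\left(d,D \right)} = \frac{D + d}{21 + D}$ ($N{\left(d,D \right)} = \frac{d + D}{D + 21} = \frac{D + d}{21 + D}$)
$S{\left(W \right)} = 0$
$\left(S{\left(-149 \right)} + 24486\right) \left(13552 + N{\left(H,-6 \right)}\right) = \left(0 + 24486\right) \left(13552 + \frac{-6 + 9}{21 - 6}\right) = 24486 \left(13552 + \frac{1}{15} \cdot 3\right) = 24486 \left(13552 + \frac{1}{5}\right) = 24486 \cdot \frac{67761}{5} = \frac{1659195846}{5}$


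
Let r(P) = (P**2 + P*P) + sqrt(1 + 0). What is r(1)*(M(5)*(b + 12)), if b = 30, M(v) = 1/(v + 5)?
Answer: 63/5 ≈ 12.600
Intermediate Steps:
M(v) = 1/(5 + v)
r(P) = 1 + 2*P**2 (r(P) = (P**2 + P**2) + sqrt(1) = 2*P**2 + 1 = 1 + 2*P**2)
r(1)*(M(5)*(b + 12)) = (1 + 2*1**2)*((30 + 12)/(5 + 5)) = (1 + 2*1)*(42/10) = (1 + 2)*((1/10)*42) = 3*(21/5) = 63/5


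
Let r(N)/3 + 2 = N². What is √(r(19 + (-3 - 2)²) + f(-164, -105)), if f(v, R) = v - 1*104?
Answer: √5534 ≈ 74.391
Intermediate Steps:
f(v, R) = -104 + v (f(v, R) = v - 104 = -104 + v)
r(N) = -6 + 3*N²
√(r(19 + (-3 - 2)²) + f(-164, -105)) = √((-6 + 3*(19 + (-3 - 2)²)²) + (-104 - 164)) = √((-6 + 3*(19 + (-5)²)²) - 268) = √((-6 + 3*(19 + 25)²) - 268) = √((-6 + 3*44²) - 268) = √((-6 + 3*1936) - 268) = √((-6 + 5808) - 268) = √(5802 - 268) = √5534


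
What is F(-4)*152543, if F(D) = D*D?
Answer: 2440688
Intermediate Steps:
F(D) = D²
F(-4)*152543 = (-4)²*152543 = 16*152543 = 2440688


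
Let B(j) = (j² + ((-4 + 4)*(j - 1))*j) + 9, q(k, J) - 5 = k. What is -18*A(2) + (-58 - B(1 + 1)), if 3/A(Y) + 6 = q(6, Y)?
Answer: -409/5 ≈ -81.800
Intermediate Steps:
q(k, J) = 5 + k
A(Y) = ⅗ (A(Y) = 3/(-6 + (5 + 6)) = 3/(-6 + 11) = 3/5 = 3*(⅕) = ⅗)
B(j) = 9 + j² (B(j) = (j² + (0*(-1 + j))*j) + 9 = (j² + 0*j) + 9 = (j² + 0) + 9 = j² + 9 = 9 + j²)
-18*A(2) + (-58 - B(1 + 1)) = -18*⅗ + (-58 - (9 + (1 + 1)²)) = -54/5 + (-58 - (9 + 2²)) = -54/5 + (-58 - (9 + 4)) = -54/5 + (-58 - 1*13) = -54/5 + (-58 - 13) = -54/5 - 71 = -409/5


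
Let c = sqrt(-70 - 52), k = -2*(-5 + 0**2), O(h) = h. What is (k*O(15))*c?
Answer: 150*I*sqrt(122) ≈ 1656.8*I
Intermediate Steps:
k = 10 (k = -2*(-5 + 0) = -2*(-5) = 10)
c = I*sqrt(122) (c = sqrt(-122) = I*sqrt(122) ≈ 11.045*I)
(k*O(15))*c = (10*15)*(I*sqrt(122)) = 150*(I*sqrt(122)) = 150*I*sqrt(122)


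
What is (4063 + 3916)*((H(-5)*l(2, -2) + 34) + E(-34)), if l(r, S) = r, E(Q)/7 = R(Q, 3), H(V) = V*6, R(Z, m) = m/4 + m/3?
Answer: -438845/4 ≈ -1.0971e+5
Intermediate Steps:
R(Z, m) = 7*m/12 (R(Z, m) = m*(1/4) + m*(1/3) = m/4 + m/3 = 7*m/12)
H(V) = 6*V
E(Q) = 49/4 (E(Q) = 7*((7/12)*3) = 7*(7/4) = 49/4)
(4063 + 3916)*((H(-5)*l(2, -2) + 34) + E(-34)) = (4063 + 3916)*(((6*(-5))*2 + 34) + 49/4) = 7979*((-30*2 + 34) + 49/4) = 7979*((-60 + 34) + 49/4) = 7979*(-26 + 49/4) = 7979*(-55/4) = -438845/4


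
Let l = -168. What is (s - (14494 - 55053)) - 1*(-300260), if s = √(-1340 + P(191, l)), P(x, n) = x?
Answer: 340819 + I*√1149 ≈ 3.4082e+5 + 33.897*I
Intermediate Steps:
s = I*√1149 (s = √(-1340 + 191) = √(-1149) = I*√1149 ≈ 33.897*I)
(s - (14494 - 55053)) - 1*(-300260) = (I*√1149 - (14494 - 55053)) - 1*(-300260) = (I*√1149 - 1*(-40559)) + 300260 = (I*√1149 + 40559) + 300260 = (40559 + I*√1149) + 300260 = 340819 + I*√1149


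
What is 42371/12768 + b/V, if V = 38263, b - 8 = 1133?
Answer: 233687123/69791712 ≈ 3.3484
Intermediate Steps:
b = 1141 (b = 8 + 1133 = 1141)
42371/12768 + b/V = 42371/12768 + 1141/38263 = 42371*(1/12768) + 1141*(1/38263) = 6053/1824 + 1141/38263 = 233687123/69791712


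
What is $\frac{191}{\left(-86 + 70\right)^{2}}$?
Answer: $\frac{191}{256} \approx 0.74609$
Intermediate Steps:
$\frac{191}{\left(-86 + 70\right)^{2}} = \frac{191}{\left(-16\right)^{2}} = \frac{191}{256}$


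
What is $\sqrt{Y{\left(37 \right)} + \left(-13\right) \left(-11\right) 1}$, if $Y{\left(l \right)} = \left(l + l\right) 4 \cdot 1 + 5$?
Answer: $2 \sqrt{111} \approx 21.071$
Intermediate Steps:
$Y{\left(l \right)} = 5 + 8 l$ ($Y{\left(l \right)} = 2 l 4 \cdot 1 + 5 = 8 l 1 + 5 = 8 l + 5 = 5 + 8 l$)
$\sqrt{Y{\left(37 \right)} + \left(-13\right) \left(-11\right) 1} = \sqrt{\left(5 + 8 \cdot 37\right) + \left(-13\right) \left(-11\right) 1} = \sqrt{\left(5 + 296\right) + 143 \cdot 1} = \sqrt{301 + 143} = \sqrt{444} = 2 \sqrt{111}$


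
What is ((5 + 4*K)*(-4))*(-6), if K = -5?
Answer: -360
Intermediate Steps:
((5 + 4*K)*(-4))*(-6) = ((5 + 4*(-5))*(-4))*(-6) = ((5 - 20)*(-4))*(-6) = -15*(-4)*(-6) = 60*(-6) = -360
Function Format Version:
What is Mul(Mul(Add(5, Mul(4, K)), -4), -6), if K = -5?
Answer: -360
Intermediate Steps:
Mul(Mul(Add(5, Mul(4, K)), -4), -6) = Mul(Mul(Add(5, Mul(4, -5)), -4), -6) = Mul(Mul(Add(5, -20), -4), -6) = Mul(Mul(-15, -4), -6) = Mul(60, -6) = -360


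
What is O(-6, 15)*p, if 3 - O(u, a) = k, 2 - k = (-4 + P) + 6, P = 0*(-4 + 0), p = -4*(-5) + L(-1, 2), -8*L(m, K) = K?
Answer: 237/4 ≈ 59.250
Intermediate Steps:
L(m, K) = -K/8
p = 79/4 (p = -4*(-5) - ⅛*2 = 20 - ¼ = 79/4 ≈ 19.750)
P = 0 (P = 0*(-4) = 0)
k = 0 (k = 2 - ((-4 + 0) + 6) = 2 - (-4 + 6) = 2 - 1*2 = 2 - 2 = 0)
O(u, a) = 3 (O(u, a) = 3 - 1*0 = 3 + 0 = 3)
O(-6, 15)*p = 3*(79/4) = 237/4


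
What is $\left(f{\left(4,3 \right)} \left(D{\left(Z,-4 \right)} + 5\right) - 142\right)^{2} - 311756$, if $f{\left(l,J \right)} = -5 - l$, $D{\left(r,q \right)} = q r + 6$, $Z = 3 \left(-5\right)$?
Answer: $298205$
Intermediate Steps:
$Z = -15$
$D{\left(r,q \right)} = 6 + q r$
$\left(f{\left(4,3 \right)} \left(D{\left(Z,-4 \right)} + 5\right) - 142\right)^{2} - 311756 = \left(\left(-5 - 4\right) \left(\left(6 - -60\right) + 5\right) - 142\right)^{2} - 311756 = \left(\left(-5 - 4\right) \left(\left(6 + 60\right) + 5\right) - 142\right)^{2} - 311756 = \left(- 9 \left(66 + 5\right) - 142\right)^{2} - 311756 = \left(\left(-9\right) 71 - 142\right)^{2} - 311756 = \left(-639 - 142\right)^{2} - 311756 = \left(-781\right)^{2} - 311756 = 609961 - 311756 = 298205$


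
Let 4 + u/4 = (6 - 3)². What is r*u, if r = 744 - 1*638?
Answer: 2120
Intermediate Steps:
r = 106 (r = 744 - 638 = 106)
u = 20 (u = -16 + 4*(6 - 3)² = -16 + 4*3² = -16 + 4*9 = -16 + 36 = 20)
r*u = 106*20 = 2120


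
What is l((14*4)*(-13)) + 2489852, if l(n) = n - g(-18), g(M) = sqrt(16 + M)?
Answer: 2489124 - I*sqrt(2) ≈ 2.4891e+6 - 1.4142*I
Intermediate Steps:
l(n) = n - I*sqrt(2) (l(n) = n - sqrt(16 - 18) = n - sqrt(-2) = n - I*sqrt(2))
l((14*4)*(-13)) + 2489852 = ((14*4)*(-13) - I*sqrt(2)) + 2489852 = (56*(-13) - I*sqrt(2)) + 2489852 = (-728 - I*sqrt(2)) + 2489852 = 2489124 - I*sqrt(2)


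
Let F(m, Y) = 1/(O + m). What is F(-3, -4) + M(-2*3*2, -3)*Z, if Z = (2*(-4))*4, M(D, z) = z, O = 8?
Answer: 481/5 ≈ 96.200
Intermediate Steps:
F(m, Y) = 1/(8 + m)
Z = -32 (Z = -8*4 = -32)
F(-3, -4) + M(-2*3*2, -3)*Z = 1/(8 - 3) - 3*(-32) = 1/5 + 96 = ⅕ + 96 = 481/5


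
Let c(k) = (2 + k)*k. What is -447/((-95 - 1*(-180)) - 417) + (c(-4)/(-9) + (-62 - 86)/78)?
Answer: -55933/38844 ≈ -1.4399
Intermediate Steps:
c(k) = k*(2 + k)
-447/((-95 - 1*(-180)) - 417) + (c(-4)/(-9) + (-62 - 86)/78) = -447/((-95 - 1*(-180)) - 417) + (-4*(2 - 4)/(-9) + (-62 - 86)/78) = -447/((-95 + 180) - 417) + (-4*(-2)*(-1/9) - 148*1/78) = -447/(85 - 417) + (8*(-1/9) - 74/39) = -447/(-332) + (-8/9 - 74/39) = -1/332*(-447) - 326/117 = 447/332 - 326/117 = -55933/38844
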